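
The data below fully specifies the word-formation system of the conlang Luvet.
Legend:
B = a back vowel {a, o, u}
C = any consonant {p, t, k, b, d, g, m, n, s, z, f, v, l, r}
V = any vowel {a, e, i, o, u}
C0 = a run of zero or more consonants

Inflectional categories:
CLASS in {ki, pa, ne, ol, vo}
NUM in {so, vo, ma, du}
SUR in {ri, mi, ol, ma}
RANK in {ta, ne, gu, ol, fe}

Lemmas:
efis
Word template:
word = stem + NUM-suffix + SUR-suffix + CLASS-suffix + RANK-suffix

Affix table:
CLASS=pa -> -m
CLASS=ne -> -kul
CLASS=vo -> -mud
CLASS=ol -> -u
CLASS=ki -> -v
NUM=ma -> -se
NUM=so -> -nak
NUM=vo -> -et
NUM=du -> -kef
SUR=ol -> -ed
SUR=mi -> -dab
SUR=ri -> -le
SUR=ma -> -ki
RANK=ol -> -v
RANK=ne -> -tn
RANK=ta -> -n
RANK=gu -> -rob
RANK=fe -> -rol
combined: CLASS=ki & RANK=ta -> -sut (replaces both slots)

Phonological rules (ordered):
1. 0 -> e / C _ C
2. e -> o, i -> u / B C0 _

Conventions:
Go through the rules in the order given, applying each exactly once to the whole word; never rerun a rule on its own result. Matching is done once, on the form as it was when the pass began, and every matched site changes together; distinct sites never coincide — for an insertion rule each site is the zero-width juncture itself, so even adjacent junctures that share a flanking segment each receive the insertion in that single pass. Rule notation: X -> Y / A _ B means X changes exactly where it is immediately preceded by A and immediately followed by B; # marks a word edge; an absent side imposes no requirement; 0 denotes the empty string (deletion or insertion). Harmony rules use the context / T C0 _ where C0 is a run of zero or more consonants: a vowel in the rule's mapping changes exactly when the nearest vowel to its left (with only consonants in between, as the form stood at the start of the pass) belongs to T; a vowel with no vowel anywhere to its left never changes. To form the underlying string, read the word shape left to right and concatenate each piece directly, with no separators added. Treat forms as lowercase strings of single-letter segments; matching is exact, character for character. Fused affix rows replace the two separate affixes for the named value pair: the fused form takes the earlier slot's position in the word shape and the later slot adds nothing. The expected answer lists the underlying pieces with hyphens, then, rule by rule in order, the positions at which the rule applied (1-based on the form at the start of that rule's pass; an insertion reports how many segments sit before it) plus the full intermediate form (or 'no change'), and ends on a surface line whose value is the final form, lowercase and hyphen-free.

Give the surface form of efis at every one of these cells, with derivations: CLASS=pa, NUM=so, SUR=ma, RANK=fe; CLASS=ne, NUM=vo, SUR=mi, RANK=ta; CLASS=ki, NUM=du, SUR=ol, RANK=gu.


cell CLASS=pa, NUM=so, SUR=ma, RANK=fe:
underlying: efis-nak-ki-m-rol
1. 0 -> e / C _ C: inserts after position(s) 4, 7, 10: efisenakekimerol
2. e -> o, i -> u / B C0 _: fires at position(s) 9: efisenakokimerol
surface: efisenakokimerol

cell CLASS=ne, NUM=vo, SUR=mi, RANK=ta:
underlying: efis-et-dab-kul-n
1. 0 -> e / C _ C: inserts after position(s) 6, 9, 12: efisetedabekulen
2. e -> o, i -> u / B C0 _: fires at position(s) 11, 15: efisetedabokulon
surface: efisetedabokulon

cell CLASS=ki, NUM=du, SUR=ol, RANK=gu:
underlying: efis-kef-ed-v-rob
1. 0 -> e / C _ C: inserts after position(s) 4, 9, 10: efisekefedeverob
2. e -> o, i -> u / B C0 _: no change
surface: efisekefedeverob


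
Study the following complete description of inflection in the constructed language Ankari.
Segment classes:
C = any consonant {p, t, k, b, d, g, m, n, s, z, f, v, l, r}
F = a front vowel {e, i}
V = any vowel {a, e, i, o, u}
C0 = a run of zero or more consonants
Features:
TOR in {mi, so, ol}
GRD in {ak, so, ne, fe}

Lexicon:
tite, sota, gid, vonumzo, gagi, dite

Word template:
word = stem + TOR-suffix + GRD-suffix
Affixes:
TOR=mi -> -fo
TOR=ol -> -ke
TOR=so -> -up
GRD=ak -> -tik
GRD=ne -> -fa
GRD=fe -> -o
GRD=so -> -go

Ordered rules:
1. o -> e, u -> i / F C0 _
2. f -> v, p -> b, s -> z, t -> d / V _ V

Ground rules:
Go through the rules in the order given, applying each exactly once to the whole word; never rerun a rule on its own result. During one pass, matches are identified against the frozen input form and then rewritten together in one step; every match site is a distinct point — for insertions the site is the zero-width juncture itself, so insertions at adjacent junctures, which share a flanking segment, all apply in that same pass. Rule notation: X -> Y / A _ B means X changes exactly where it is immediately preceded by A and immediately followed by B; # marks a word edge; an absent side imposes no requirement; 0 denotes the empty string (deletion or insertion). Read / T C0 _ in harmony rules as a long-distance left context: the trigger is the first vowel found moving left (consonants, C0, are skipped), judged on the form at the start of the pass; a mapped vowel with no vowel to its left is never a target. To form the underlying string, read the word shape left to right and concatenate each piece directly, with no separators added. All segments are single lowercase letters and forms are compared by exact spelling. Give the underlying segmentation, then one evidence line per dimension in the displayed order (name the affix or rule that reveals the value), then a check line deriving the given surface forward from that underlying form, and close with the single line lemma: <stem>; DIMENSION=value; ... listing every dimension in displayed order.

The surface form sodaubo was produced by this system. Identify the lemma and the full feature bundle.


underlying: sota-up-o
TOR=so - signalled by the affix -up
GRD=fe - signalled by the affix -o
check: sotaupo -> sotaupo -> sodaubo
lemma: sota; TOR=so; GRD=fe


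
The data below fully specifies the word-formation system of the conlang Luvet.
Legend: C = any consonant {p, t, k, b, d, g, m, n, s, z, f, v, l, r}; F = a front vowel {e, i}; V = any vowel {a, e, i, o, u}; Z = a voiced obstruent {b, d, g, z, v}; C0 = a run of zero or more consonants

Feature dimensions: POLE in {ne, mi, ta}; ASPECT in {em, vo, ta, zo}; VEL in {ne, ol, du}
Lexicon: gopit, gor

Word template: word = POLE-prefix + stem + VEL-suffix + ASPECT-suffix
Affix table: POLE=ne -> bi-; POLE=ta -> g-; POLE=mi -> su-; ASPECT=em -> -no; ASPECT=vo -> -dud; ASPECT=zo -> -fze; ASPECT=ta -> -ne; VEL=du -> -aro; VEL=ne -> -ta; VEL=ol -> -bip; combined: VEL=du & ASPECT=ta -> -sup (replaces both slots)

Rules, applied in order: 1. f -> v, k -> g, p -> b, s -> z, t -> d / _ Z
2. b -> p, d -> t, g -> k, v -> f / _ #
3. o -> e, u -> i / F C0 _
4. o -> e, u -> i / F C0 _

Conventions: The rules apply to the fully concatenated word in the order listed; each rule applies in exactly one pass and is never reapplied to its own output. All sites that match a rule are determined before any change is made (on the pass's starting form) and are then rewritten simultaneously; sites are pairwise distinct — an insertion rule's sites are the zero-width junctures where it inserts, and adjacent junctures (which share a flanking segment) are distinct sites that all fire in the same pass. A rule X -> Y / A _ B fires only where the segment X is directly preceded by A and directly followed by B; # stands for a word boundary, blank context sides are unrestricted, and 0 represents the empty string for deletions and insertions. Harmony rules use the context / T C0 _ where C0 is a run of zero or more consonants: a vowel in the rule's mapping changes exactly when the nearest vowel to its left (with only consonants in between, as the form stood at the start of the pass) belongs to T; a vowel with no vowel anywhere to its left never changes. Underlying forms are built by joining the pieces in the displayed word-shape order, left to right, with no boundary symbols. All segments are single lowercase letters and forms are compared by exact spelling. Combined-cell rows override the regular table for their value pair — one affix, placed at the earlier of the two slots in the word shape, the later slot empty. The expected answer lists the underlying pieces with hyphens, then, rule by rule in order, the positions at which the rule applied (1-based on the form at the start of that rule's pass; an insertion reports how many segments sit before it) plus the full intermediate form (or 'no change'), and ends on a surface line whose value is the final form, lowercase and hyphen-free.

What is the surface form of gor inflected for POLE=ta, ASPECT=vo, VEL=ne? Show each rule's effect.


underlying: g-gor-ta-dud
1. f -> v, k -> g, p -> b, s -> z, t -> d / _ Z: no change
2. b -> p, d -> t, g -> k, v -> f / _ #: fires at position(s) 9: ggortadut
3. o -> e, u -> i / F C0 _: no change
4. o -> e, u -> i / F C0 _: no change
surface: ggortadut


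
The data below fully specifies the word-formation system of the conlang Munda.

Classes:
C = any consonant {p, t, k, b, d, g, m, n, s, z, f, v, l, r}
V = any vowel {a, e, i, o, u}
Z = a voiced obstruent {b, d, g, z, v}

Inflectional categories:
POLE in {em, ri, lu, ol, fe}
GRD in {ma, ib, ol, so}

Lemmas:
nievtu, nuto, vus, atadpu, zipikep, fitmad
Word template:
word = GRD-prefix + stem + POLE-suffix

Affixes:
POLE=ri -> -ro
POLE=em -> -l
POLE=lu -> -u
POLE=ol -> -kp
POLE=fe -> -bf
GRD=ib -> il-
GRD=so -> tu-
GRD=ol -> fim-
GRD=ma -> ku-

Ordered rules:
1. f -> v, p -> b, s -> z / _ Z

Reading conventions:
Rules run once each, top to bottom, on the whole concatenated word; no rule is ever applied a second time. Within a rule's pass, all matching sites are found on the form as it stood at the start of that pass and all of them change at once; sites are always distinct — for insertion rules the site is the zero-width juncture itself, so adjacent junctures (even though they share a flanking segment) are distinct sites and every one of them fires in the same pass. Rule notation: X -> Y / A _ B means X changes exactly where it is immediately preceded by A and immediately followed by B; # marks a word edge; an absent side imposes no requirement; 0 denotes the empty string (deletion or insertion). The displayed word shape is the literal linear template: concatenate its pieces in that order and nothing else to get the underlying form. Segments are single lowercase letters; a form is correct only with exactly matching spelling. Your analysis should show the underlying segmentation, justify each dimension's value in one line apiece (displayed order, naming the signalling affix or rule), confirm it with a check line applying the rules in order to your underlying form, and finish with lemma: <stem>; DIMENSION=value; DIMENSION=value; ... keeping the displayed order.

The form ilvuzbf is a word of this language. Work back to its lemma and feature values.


underlying: il-vus-bf
POLE=fe - signalled by the affix -bf
GRD=ib - signalled by the affix il-
check: ilvusbf -> ilvuzbf
lemma: vus; POLE=fe; GRD=ib


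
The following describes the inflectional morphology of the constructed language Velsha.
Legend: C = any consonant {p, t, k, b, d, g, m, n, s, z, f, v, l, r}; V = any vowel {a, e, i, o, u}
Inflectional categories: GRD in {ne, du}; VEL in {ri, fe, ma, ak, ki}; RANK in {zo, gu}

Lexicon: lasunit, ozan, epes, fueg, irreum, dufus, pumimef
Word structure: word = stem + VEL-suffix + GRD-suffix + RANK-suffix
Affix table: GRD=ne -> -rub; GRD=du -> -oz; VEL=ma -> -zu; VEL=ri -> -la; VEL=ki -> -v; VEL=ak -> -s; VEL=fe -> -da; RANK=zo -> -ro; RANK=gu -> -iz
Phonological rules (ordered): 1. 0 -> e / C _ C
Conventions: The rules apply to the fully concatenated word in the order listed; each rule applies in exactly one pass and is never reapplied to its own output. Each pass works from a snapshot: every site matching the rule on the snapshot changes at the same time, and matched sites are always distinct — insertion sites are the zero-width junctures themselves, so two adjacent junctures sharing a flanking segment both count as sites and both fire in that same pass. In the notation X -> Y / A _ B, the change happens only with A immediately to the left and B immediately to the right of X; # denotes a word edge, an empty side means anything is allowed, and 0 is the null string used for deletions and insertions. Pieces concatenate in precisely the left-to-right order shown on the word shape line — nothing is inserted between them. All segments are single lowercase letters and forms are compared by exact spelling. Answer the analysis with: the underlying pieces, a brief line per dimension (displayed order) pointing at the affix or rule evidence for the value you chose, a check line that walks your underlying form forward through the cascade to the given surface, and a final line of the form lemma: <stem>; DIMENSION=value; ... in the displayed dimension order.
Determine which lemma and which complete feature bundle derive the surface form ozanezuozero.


underlying: ozan-zu-oz-ro
GRD=du - signalled by the affix -oz
VEL=ma - signalled by the affix -zu
RANK=zo - signalled by the affix -ro
check: ozanzuozro -> ozanezuozero
lemma: ozan; GRD=du; VEL=ma; RANK=zo


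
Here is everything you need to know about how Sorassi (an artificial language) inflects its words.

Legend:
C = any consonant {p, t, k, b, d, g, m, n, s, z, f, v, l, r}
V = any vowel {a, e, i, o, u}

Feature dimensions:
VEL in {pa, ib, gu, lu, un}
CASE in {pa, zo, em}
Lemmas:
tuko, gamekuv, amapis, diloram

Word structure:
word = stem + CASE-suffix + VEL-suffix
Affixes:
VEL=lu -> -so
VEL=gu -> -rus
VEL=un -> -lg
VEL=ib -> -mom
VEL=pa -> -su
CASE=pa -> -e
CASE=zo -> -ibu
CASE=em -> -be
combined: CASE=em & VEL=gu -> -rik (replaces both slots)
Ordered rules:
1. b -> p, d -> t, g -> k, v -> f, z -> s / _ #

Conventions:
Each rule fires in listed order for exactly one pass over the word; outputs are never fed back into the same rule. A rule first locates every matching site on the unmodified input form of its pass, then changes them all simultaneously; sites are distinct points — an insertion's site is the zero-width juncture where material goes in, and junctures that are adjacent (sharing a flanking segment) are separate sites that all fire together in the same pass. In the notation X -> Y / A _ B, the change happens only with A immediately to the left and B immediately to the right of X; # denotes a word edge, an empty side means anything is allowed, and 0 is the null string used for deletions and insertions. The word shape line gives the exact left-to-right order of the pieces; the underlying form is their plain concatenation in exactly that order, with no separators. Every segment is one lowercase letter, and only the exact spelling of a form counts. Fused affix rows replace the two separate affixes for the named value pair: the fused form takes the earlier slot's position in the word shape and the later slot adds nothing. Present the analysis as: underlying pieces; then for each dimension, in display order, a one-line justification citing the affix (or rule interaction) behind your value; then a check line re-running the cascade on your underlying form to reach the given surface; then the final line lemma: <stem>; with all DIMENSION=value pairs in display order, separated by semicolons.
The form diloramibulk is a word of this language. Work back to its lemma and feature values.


underlying: diloram-ibu-lg
VEL=un - signalled by the affix -lg
CASE=zo - signalled by the affix -ibu
check: diloramibulg -> diloramibulk
lemma: diloram; VEL=un; CASE=zo


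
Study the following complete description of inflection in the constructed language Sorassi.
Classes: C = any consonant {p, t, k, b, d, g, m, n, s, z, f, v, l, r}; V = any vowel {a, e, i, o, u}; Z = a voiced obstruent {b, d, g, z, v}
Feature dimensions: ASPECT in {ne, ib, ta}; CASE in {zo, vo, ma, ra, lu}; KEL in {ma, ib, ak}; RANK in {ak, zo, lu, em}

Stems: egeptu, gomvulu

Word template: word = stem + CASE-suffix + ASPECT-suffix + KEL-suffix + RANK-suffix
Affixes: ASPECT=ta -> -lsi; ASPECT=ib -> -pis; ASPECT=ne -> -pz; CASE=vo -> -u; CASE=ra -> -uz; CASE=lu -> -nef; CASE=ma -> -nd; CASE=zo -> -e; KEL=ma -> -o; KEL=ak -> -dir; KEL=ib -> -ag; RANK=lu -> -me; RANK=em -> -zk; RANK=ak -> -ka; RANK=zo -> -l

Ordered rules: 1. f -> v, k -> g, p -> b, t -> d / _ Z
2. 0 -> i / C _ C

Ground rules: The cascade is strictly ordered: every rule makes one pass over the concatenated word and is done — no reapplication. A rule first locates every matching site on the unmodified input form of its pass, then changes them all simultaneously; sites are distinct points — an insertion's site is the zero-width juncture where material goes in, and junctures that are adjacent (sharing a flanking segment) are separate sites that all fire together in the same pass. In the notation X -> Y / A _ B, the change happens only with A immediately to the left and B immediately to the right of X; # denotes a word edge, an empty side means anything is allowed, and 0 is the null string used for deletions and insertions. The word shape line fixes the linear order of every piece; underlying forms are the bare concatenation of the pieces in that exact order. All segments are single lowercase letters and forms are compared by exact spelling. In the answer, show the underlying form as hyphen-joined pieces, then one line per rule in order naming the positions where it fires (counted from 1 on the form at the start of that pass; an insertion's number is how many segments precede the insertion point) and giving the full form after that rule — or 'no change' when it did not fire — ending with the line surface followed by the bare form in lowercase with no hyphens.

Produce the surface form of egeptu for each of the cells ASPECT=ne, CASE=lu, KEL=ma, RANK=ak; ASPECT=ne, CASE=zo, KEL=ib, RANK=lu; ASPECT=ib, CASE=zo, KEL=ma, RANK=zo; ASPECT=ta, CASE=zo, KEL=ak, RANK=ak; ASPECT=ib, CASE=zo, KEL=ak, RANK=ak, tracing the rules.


cell ASPECT=ne, CASE=lu, KEL=ma, RANK=ak:
underlying: egeptu-nef-pz-o-ka
1. f -> v, k -> g, p -> b, t -> d / _ Z: fires at position(s) 10: egeptunefbzoka
2. 0 -> i / C _ C: inserts after position(s) 4, 9, 10: egepitunefibizoka
surface: egepitunefibizoka

cell ASPECT=ne, CASE=zo, KEL=ib, RANK=lu:
underlying: egeptu-e-pz-ag-me
1. f -> v, k -> g, p -> b, t -> d / _ Z: fires at position(s) 8: egeptuebzagme
2. 0 -> i / C _ C: inserts after position(s) 4, 8, 11: egepituebizagime
surface: egepituebizagime

cell ASPECT=ib, CASE=zo, KEL=ma, RANK=zo:
underlying: egeptu-e-pis-o-l
1. f -> v, k -> g, p -> b, t -> d / _ Z: no change
2. 0 -> i / C _ C: inserts after position(s) 4: egepituepisol
surface: egepituepisol

cell ASPECT=ta, CASE=zo, KEL=ak, RANK=ak:
underlying: egeptu-e-lsi-dir-ka
1. f -> v, k -> g, p -> b, t -> d / _ Z: no change
2. 0 -> i / C _ C: inserts after position(s) 4, 8, 13: egepituelisidirika
surface: egepituelisidirika

cell ASPECT=ib, CASE=zo, KEL=ak, RANK=ak:
underlying: egeptu-e-pis-dir-ka
1. f -> v, k -> g, p -> b, t -> d / _ Z: no change
2. 0 -> i / C _ C: inserts after position(s) 4, 10, 13: egepituepisidirika
surface: egepituepisidirika


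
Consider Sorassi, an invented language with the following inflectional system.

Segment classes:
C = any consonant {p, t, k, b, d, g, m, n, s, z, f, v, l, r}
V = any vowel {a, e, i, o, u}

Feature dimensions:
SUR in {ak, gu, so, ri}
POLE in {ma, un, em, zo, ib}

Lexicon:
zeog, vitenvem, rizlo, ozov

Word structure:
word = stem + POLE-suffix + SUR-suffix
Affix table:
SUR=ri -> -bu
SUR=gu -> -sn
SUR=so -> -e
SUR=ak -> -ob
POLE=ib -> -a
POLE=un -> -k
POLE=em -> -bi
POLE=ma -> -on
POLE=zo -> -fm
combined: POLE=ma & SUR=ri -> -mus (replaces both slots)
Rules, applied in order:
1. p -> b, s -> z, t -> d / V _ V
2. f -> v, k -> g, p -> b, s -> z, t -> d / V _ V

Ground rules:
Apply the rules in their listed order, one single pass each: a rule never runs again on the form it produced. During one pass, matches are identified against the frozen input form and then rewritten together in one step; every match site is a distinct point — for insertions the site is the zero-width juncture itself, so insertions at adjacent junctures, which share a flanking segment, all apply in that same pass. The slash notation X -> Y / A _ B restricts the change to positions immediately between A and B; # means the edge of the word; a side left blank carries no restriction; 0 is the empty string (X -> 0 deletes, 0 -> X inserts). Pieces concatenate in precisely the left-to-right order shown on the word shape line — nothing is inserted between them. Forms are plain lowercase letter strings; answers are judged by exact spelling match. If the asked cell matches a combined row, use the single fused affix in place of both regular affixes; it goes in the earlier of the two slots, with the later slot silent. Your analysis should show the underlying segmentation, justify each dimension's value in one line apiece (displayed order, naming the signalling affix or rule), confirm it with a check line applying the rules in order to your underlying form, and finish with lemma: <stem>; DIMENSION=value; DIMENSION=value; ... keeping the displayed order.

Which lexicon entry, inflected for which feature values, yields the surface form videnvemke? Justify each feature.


underlying: vitenvem-k-e
SUR=so - signalled by the affix -e
POLE=un - signalled by the affix -k
check: vitenvemke -> videnvemke -> videnvemke
lemma: vitenvem; SUR=so; POLE=un


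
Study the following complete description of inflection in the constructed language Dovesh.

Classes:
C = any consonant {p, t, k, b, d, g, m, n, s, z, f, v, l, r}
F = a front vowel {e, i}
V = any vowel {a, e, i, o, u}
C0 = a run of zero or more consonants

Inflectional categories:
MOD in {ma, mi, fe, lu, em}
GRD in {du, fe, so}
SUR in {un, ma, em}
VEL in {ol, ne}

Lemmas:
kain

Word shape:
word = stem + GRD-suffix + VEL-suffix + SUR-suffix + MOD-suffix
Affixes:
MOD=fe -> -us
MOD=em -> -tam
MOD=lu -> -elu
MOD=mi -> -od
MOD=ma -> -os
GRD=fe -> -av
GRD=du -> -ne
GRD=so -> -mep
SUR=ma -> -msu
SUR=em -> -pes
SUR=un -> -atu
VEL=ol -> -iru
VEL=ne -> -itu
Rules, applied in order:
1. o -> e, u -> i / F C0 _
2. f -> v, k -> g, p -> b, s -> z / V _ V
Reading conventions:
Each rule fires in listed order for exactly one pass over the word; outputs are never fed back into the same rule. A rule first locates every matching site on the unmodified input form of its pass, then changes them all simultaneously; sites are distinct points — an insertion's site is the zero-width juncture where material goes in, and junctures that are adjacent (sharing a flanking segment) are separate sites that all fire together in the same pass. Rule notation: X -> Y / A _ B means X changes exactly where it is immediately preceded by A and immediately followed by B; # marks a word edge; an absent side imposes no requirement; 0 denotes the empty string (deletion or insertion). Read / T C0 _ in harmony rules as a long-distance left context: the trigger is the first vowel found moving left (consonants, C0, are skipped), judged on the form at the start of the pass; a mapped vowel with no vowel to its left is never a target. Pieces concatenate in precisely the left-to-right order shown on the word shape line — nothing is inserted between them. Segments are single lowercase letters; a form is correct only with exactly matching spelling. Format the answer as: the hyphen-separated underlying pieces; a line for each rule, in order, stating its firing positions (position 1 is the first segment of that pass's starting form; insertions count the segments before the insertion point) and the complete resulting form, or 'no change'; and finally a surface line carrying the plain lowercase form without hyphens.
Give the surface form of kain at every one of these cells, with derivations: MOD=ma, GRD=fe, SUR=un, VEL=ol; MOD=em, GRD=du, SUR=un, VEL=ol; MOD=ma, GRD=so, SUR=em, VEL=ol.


cell MOD=ma, GRD=fe, SUR=un, VEL=ol:
underlying: kain-av-iru-atu-os
1. o -> e, u -> i / F C0 _: fires at position(s) 9: kainaviriatuos
2. f -> v, k -> g, p -> b, s -> z / V _ V: no change
surface: kainaviriatuos

cell MOD=em, GRD=du, SUR=un, VEL=ol:
underlying: kain-ne-iru-atu-tam
1. o -> e, u -> i / F C0 _: fires at position(s) 9: kainneiriatutam
2. f -> v, k -> g, p -> b, s -> z / V _ V: no change
surface: kainneiriatutam

cell MOD=ma, GRD=so, SUR=em, VEL=ol:
underlying: kain-mep-iru-pes-os
1. o -> e, u -> i / F C0 _: fires at position(s) 10, 14: kainmepiripeses
2. f -> v, k -> g, p -> b, s -> z / V _ V: fires at position(s) 7, 11, 13: kainmebiribezes
surface: kainmebiribezes


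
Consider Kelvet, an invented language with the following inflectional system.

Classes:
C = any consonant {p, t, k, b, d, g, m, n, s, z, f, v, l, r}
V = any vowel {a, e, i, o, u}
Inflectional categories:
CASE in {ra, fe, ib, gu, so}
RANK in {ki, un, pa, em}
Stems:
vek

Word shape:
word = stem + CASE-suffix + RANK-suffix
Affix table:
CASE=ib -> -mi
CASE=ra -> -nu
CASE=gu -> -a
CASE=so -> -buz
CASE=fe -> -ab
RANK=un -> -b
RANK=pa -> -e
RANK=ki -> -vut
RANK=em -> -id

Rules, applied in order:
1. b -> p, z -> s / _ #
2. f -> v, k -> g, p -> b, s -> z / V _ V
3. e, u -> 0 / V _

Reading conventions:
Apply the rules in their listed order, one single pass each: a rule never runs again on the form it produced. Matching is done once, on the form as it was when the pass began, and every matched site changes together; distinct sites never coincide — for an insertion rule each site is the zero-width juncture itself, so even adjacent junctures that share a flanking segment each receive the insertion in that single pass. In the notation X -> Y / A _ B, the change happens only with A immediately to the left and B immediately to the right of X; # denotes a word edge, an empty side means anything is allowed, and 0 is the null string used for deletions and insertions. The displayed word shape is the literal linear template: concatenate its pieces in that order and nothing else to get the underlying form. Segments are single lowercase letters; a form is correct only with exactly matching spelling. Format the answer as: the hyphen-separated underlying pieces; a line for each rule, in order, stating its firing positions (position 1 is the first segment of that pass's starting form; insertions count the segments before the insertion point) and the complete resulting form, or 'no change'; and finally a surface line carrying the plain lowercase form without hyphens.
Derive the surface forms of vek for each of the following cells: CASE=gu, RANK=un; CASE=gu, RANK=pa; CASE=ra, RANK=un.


cell CASE=gu, RANK=un:
underlying: vek-a-b
1. b -> p, z -> s / _ #: fires at position(s) 5: vekap
2. f -> v, k -> g, p -> b, s -> z / V _ V: fires at position(s) 3: vegap
3. e, u -> 0 / V _: no change
surface: vegap

cell CASE=gu, RANK=pa:
underlying: vek-a-e
1. b -> p, z -> s / _ #: no change
2. f -> v, k -> g, p -> b, s -> z / V _ V: fires at position(s) 3: vegae
3. e, u -> 0 / V _: fires at position(s) 5: vega
surface: vega

cell CASE=ra, RANK=un:
underlying: vek-nu-b
1. b -> p, z -> s / _ #: fires at position(s) 6: veknup
2. f -> v, k -> g, p -> b, s -> z / V _ V: no change
3. e, u -> 0 / V _: no change
surface: veknup


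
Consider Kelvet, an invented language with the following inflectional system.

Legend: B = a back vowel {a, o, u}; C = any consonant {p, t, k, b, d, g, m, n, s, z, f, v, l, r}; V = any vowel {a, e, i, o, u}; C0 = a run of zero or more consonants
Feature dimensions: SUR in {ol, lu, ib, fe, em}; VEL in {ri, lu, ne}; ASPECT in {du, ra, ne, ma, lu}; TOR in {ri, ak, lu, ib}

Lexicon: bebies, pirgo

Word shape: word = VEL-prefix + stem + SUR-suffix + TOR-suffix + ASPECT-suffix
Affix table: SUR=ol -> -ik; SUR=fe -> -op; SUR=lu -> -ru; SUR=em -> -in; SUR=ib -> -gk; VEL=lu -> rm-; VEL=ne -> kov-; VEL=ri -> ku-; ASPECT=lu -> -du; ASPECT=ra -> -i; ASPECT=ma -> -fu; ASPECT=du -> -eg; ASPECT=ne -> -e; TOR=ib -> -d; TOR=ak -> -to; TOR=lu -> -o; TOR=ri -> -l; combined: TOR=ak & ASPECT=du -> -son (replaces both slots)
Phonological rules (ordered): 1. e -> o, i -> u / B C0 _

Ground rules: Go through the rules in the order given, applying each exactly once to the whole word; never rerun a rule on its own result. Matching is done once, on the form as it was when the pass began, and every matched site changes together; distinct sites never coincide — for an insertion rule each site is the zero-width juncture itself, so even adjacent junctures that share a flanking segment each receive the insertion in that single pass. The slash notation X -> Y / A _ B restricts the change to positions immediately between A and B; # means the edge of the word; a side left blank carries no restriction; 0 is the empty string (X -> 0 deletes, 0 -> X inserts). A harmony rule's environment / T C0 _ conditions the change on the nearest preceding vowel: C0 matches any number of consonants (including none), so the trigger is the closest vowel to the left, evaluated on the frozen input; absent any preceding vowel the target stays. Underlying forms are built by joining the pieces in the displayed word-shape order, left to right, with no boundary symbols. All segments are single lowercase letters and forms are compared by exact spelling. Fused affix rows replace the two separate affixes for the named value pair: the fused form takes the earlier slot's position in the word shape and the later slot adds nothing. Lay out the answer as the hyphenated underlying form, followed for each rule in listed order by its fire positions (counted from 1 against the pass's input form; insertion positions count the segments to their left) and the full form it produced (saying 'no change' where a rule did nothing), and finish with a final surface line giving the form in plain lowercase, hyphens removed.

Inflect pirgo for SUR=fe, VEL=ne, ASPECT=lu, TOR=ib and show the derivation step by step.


underlying: kov-pirgo-op-d-du
1. e -> o, i -> u / B C0 _: fires at position(s) 5: kovpurgoopddu
surface: kovpurgoopddu


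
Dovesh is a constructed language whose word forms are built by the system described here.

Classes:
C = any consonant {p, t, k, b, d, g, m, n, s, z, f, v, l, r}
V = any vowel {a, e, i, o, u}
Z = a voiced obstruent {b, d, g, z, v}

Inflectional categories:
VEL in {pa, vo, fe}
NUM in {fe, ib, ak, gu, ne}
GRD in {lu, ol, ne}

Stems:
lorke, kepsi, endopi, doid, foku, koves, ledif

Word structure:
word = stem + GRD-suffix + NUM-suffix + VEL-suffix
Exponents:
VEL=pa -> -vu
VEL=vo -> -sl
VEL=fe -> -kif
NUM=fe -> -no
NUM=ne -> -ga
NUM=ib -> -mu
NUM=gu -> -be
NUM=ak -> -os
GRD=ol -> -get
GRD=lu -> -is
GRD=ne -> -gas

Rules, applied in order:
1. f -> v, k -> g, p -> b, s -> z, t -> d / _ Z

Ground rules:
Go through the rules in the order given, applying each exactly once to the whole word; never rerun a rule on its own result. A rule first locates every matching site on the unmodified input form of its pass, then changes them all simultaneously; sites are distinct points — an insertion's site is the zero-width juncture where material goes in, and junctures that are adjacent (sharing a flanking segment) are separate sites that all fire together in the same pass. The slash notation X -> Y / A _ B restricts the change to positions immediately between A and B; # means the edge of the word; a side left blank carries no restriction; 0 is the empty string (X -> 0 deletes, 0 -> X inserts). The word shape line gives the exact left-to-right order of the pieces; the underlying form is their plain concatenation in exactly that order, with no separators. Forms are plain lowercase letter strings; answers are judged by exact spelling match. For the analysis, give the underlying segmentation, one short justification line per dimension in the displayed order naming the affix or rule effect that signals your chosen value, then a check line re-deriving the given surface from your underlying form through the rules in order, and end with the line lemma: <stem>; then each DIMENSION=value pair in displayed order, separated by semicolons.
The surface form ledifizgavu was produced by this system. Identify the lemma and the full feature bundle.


underlying: ledif-is-ga-vu
VEL=pa - signalled by the affix -vu
NUM=ne - signalled by the affix -ga
GRD=lu - signalled by the affix -is
check: ledifisgavu -> ledifizgavu
lemma: ledif; VEL=pa; NUM=ne; GRD=lu


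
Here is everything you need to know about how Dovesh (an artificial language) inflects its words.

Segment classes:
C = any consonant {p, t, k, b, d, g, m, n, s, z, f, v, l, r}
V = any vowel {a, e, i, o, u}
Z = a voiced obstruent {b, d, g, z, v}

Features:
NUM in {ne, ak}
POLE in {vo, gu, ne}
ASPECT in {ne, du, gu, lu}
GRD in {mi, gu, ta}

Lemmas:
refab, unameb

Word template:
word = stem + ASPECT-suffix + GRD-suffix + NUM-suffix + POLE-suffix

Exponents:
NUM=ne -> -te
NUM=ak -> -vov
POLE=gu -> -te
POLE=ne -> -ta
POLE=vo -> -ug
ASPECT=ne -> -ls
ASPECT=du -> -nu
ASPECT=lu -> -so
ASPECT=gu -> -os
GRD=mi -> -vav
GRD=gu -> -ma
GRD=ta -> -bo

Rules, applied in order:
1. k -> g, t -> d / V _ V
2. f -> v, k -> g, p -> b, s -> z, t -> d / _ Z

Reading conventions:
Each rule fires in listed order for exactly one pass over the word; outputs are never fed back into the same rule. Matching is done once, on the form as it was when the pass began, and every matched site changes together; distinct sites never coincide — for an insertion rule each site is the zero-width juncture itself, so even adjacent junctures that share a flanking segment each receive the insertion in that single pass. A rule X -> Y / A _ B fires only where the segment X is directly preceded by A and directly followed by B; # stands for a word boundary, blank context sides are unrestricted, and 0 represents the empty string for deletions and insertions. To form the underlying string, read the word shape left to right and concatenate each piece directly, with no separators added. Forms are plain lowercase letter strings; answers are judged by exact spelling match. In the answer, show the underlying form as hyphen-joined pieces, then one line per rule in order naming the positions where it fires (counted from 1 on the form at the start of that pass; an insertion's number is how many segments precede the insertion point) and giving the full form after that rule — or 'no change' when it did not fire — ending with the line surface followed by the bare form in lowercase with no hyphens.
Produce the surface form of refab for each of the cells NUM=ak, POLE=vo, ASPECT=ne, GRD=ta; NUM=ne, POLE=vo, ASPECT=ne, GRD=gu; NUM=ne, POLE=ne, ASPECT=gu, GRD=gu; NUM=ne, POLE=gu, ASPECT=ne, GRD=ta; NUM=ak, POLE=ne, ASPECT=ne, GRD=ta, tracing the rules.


cell NUM=ak, POLE=vo, ASPECT=ne, GRD=ta:
underlying: refab-ls-bo-vov-ug
1. k -> g, t -> d / V _ V: no change
2. f -> v, k -> g, p -> b, s -> z, t -> d / _ Z: fires at position(s) 7: refablzbovovug
surface: refablzbovovug

cell NUM=ne, POLE=vo, ASPECT=ne, GRD=gu:
underlying: refab-ls-ma-te-ug
1. k -> g, t -> d / V _ V: fires at position(s) 10: refablsmadeug
2. f -> v, k -> g, p -> b, s -> z, t -> d / _ Z: no change
surface: refablsmadeug

cell NUM=ne, POLE=ne, ASPECT=gu, GRD=gu:
underlying: refab-os-ma-te-ta
1. k -> g, t -> d / V _ V: fires at position(s) 10, 12: refabosmadeda
2. f -> v, k -> g, p -> b, s -> z, t -> d / _ Z: no change
surface: refabosmadeda

cell NUM=ne, POLE=gu, ASPECT=ne, GRD=ta:
underlying: refab-ls-bo-te-te
1. k -> g, t -> d / V _ V: fires at position(s) 10, 12: refablsbodede
2. f -> v, k -> g, p -> b, s -> z, t -> d / _ Z: fires at position(s) 7: refablzbodede
surface: refablzbodede

cell NUM=ak, POLE=ne, ASPECT=ne, GRD=ta:
underlying: refab-ls-bo-vov-ta
1. k -> g, t -> d / V _ V: no change
2. f -> v, k -> g, p -> b, s -> z, t -> d / _ Z: fires at position(s) 7: refablzbovovta
surface: refablzbovovta


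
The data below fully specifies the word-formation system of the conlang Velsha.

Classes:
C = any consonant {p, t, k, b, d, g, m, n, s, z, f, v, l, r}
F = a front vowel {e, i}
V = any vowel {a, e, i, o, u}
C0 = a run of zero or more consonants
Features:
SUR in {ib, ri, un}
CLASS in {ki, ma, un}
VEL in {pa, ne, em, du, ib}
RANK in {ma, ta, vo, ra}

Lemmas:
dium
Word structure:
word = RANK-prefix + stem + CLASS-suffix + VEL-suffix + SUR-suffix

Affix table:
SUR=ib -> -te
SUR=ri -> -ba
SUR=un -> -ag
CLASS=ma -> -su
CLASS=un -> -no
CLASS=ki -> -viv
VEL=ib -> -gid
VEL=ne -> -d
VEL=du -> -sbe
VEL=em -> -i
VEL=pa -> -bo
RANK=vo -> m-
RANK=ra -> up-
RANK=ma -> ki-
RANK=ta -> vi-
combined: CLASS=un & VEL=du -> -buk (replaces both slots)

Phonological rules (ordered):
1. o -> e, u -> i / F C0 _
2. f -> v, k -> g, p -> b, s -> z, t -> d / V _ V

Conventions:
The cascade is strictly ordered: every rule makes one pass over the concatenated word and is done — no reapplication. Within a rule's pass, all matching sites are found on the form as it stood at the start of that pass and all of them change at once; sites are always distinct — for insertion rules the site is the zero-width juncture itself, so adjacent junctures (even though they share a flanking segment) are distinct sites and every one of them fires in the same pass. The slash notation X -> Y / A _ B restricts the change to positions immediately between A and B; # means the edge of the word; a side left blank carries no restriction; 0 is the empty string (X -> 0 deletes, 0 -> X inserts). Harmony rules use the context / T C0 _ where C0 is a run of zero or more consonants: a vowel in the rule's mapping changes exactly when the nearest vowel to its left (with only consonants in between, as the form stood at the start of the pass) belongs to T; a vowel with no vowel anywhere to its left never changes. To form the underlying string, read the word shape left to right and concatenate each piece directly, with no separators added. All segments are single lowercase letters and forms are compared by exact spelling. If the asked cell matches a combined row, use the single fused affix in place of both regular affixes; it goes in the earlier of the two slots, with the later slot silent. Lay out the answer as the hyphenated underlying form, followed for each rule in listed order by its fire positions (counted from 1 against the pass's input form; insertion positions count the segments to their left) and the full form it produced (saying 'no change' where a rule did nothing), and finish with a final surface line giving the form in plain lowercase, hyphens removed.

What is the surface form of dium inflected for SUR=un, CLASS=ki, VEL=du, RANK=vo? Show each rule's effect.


underlying: m-dium-viv-sbe-ag
1. o -> e, u -> i / F C0 _: fires at position(s) 4: mdiimvivsbeag
2. f -> v, k -> g, p -> b, s -> z, t -> d / V _ V: no change
surface: mdiimvivsbeag


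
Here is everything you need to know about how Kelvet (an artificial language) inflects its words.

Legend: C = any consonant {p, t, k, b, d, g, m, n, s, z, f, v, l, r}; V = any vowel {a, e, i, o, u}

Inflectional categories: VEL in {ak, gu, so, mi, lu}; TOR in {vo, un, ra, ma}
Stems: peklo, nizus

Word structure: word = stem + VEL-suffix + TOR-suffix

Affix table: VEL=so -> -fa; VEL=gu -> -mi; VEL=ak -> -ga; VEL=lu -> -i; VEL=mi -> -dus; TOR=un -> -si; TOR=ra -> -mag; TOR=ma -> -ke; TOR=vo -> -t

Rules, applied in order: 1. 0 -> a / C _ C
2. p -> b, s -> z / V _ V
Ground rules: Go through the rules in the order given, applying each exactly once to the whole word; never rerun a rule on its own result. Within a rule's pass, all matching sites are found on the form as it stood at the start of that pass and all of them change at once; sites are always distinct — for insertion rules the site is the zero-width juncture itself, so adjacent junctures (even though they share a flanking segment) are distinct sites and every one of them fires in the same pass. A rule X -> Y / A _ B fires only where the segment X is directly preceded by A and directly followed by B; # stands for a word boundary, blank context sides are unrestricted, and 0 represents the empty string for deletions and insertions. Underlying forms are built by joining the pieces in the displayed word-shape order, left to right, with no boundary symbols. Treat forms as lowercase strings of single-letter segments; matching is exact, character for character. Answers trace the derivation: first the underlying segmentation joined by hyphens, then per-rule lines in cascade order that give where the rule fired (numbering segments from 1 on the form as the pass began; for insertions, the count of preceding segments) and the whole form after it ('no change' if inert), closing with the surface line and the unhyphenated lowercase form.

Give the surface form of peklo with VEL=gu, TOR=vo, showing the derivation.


underlying: peklo-mi-t
1. 0 -> a / C _ C: inserts after position(s) 3: pekalomit
2. p -> b, s -> z / V _ V: no change
surface: pekalomit
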